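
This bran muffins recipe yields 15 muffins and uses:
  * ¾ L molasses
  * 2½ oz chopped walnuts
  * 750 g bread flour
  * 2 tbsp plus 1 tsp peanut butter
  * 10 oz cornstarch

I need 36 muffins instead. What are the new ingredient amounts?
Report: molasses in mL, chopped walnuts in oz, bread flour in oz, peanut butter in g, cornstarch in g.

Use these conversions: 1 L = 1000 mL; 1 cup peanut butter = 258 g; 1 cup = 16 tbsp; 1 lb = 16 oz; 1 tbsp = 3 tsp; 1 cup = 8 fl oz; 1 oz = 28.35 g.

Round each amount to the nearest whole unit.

molasses: 1800 mL; chopped walnuts: 6 oz; bread flour: 63 oz; peanut butter: 90 g; cornstarch: 680 g

Scaling factor: 36/15 = 12/5 = 2.4.
molasses: 0.75 L × 12/5 × 1000 mL/L = 1800 mL
chopped walnuts: 2.5 oz × 12/5 = 6 oz
bread flour: 750 g × 12/5 ÷ 28.35 g/oz ≈ 63 oz
peanut butter: (2 tbsp + 1 tsp = 7/3 tbsp) × 12/5 ÷ 16 tbsp/cup × 258 g/cup ≈ 90 g
cornstarch: 10 oz × 12/5 × 28.35 g/oz ≈ 680 g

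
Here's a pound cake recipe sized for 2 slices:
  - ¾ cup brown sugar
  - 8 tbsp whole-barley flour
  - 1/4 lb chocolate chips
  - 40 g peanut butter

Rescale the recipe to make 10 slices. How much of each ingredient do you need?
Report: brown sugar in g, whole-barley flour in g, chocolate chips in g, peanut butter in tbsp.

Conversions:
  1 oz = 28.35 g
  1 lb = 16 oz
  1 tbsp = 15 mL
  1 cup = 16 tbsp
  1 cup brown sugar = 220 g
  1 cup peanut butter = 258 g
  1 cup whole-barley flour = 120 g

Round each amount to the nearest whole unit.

brown sugar: 825 g; whole-barley flour: 300 g; chocolate chips: 567 g; peanut butter: 12 tbsp

Scaling factor: 10/2 = 5.
brown sugar: 0.75 cup × 5 × 220 g/cup = 825 g
whole-barley flour: 8 tbsp × 5 ÷ 16 tbsp/cup × 120 g/cup = 300 g
chocolate chips: 0.25 lb × 5 × 16 oz/lb × 28.35 g/oz = 567 g
peanut butter: 40 g × 5 ÷ 258 g/cup × 16 tbsp/cup ≈ 12 tbsp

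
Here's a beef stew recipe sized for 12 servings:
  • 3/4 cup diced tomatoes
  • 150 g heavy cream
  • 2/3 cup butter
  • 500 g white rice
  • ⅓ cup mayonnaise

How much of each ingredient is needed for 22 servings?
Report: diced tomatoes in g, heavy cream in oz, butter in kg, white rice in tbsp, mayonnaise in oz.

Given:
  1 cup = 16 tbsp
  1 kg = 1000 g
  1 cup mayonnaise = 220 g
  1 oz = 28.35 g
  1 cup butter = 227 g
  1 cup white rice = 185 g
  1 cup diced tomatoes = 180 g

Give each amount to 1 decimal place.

Scaling factor: 22/12 = 11/6.
diced tomatoes: 0.75 cup × 11/6 × 180 g/cup = 247.5 g
heavy cream: 150 g × 11/6 ÷ 28.35 g/oz ≈ 9.7 oz
butter: 2/3 cup × 11/6 × 227 g/cup ÷ 1000 g/kg ≈ 0.3 kg
white rice: 500 g × 11/6 ÷ 185 g/cup × 16 tbsp/cup ≈ 79.3 tbsp
mayonnaise: 1/3 cup × 11/6 × 220 g/cup ÷ 28.35 g/oz ≈ 4.7 oz

diced tomatoes: 247.5 g; heavy cream: 9.7 oz; butter: 0.3 kg; white rice: 79.3 tbsp; mayonnaise: 4.7 oz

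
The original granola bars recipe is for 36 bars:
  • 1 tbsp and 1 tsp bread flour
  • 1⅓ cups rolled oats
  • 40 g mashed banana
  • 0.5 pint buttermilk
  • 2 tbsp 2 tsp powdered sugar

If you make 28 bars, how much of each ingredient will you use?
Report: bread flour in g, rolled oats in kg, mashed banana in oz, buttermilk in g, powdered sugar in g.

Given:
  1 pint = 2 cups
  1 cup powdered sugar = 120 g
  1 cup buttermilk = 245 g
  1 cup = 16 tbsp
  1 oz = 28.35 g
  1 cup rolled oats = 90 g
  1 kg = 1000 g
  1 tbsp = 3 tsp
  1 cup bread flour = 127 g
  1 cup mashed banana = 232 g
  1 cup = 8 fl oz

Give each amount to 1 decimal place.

bread flour: 8.2 g; rolled oats: 0.1 kg; mashed banana: 1.1 oz; buttermilk: 190.6 g; powdered sugar: 15.6 g

Scaling factor: 28/36 = 7/9.
bread flour: (1 tbsp + 1 tsp = 4/3 tbsp) × 7/9 ÷ 16 tbsp/cup × 127 g/cup ≈ 8.2 g
rolled oats: 4/3 cup × 7/9 × 90 g/cup ÷ 1000 g/kg ≈ 0.1 kg
mashed banana: 40 g × 7/9 ÷ 28.35 g/oz ≈ 1.1 oz
buttermilk: 0.5 pint × 7/9 × 2 cup/pint × 245 g/cup ≈ 190.6 g
powdered sugar: (2 tbsp + 2 tsp = 8/3 tbsp) × 7/9 ÷ 16 tbsp/cup × 120 g/cup ≈ 15.6 g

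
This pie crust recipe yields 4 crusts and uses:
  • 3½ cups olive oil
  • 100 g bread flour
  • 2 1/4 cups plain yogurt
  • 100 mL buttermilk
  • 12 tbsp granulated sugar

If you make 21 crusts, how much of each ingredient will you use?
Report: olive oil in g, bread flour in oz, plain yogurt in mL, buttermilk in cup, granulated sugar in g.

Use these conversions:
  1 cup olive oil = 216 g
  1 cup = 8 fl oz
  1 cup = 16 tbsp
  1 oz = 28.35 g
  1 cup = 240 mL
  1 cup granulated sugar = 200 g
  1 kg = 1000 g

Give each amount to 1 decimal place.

Scaling factor: 21/4 = 5.25.
olive oil: 3.5 cup × 21/4 × 216 g/cup = 3969.0 g
bread flour: 100 g × 21/4 ÷ 28.35 g/oz ≈ 18.5 oz
plain yogurt: 2.25 cup × 21/4 × 240 mL/cup = 2835.0 mL
buttermilk: 100 mL × 21/4 ÷ 240 mL/cup ≈ 2.2 cup
granulated sugar: 12 tbsp × 21/4 ÷ 16 tbsp/cup × 200 g/cup = 787.5 g

olive oil: 3969.0 g; bread flour: 18.5 oz; plain yogurt: 2835.0 mL; buttermilk: 2.2 cup; granulated sugar: 787.5 g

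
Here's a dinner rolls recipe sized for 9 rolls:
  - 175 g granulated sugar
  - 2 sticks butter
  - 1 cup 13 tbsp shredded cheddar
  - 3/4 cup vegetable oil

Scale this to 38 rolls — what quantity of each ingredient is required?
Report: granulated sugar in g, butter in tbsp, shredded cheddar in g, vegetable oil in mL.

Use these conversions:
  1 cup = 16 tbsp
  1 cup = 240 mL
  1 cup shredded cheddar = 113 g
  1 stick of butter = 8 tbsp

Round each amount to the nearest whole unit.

Scaling factor: 38/9.
granulated sugar: 175 g × 38/9 ≈ 739 g
butter: 2 stick × 38/9 × 8 tbsp/stick ≈ 68 tbsp
shredded cheddar: (1 cup + 13 tbsp = 1.8125 cup) × 38/9 × 113 g/cup ≈ 865 g
vegetable oil: 0.75 cup × 38/9 × 240 mL/cup = 760 mL

granulated sugar: 739 g; butter: 68 tbsp; shredded cheddar: 865 g; vegetable oil: 760 mL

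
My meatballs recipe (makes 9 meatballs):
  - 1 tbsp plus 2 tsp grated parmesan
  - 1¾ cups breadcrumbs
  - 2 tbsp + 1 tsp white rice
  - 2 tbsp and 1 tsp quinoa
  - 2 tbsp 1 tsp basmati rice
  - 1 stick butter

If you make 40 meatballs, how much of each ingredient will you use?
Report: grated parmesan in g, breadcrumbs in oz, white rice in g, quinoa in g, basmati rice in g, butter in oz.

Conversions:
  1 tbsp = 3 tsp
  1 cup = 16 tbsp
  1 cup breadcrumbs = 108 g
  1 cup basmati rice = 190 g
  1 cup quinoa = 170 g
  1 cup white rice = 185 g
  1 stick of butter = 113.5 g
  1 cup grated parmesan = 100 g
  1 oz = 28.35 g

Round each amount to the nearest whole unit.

grated parmesan: 46 g; breadcrumbs: 30 oz; white rice: 120 g; quinoa: 110 g; basmati rice: 123 g; butter: 18 oz

Scaling factor: 40/9.
grated parmesan: (1 tbsp + 2 tsp = 5/3 tbsp) × 40/9 ÷ 16 tbsp/cup × 100 g/cup ≈ 46 g
breadcrumbs: 1.75 cup × 40/9 × 108 g/cup ÷ 28.35 g/oz ≈ 30 oz
white rice: (2 tbsp + 1 tsp = 7/3 tbsp) × 40/9 ÷ 16 tbsp/cup × 185 g/cup ≈ 120 g
quinoa: (2 tbsp + 1 tsp = 7/3 tbsp) × 40/9 ÷ 16 tbsp/cup × 170 g/cup ≈ 110 g
basmati rice: (2 tbsp + 1 tsp = 7/3 tbsp) × 40/9 ÷ 16 tbsp/cup × 190 g/cup ≈ 123 g
butter: 1 stick × 40/9 × 113.5 g/stick ÷ 28.35 g/oz ≈ 18 oz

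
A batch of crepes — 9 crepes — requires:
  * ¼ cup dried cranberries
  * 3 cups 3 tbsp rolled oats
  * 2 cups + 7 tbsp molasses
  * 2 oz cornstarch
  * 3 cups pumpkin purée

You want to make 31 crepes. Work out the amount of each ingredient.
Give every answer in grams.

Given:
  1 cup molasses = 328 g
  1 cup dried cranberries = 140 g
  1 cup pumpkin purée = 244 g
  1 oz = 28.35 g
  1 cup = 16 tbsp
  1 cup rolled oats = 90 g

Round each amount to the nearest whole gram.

Scaling factor: 31/9.
dried cranberries: 0.25 cup × 31/9 × 140 g/cup ≈ 121 g
rolled oats: (3 cup + 3 tbsp = 3.1875 cup) × 31/9 × 90 g/cup ≈ 988 g
molasses: (2 cup + 7 tbsp = 2.4375 cup) × 31/9 × 328 g/cup ≈ 2754 g
cornstarch: 2 oz × 31/9 × 28.35 g/oz ≈ 195 g
pumpkin purée: 3 cup × 31/9 × 244 g/cup ≈ 2521 g

dried cranberries: 121 g; rolled oats: 988 g; molasses: 2754 g; cornstarch: 195 g; pumpkin purée: 2521 g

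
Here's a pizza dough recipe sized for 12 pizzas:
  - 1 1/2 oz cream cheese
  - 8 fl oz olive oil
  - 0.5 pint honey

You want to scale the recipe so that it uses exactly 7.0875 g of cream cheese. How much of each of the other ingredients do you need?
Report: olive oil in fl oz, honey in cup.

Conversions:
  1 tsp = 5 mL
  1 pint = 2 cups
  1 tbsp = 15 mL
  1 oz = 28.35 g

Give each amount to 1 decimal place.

The original recipe has 42.525 g of cream cheese, so the scaling factor is 7.0875 ÷ 42.525 = 1/6.
olive oil: 8 fl oz × 1/6 ≈ 1.3 fl oz
honey: 0.5 pint × 1/6 × 2 cup/pint ≈ 0.2 cup

olive oil: 1.3 fl oz; honey: 0.2 cup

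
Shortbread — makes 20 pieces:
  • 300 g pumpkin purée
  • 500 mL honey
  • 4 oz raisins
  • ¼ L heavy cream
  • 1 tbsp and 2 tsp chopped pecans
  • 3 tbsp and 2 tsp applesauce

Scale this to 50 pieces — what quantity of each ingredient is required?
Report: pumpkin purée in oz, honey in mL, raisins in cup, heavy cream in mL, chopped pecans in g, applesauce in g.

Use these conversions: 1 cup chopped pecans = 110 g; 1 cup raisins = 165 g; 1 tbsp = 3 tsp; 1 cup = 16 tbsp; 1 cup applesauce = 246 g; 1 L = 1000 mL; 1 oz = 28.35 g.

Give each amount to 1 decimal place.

pumpkin purée: 26.5 oz; honey: 1250.0 mL; raisins: 1.7 cup; heavy cream: 625.0 mL; chopped pecans: 28.6 g; applesauce: 140.9 g

Scaling factor: 50/20 = 5/2 = 2.5.
pumpkin purée: 300 g × 5/2 ÷ 28.35 g/oz ≈ 26.5 oz
honey: 500 mL × 5/2 = 1250.0 mL
raisins: 4 oz × 5/2 × 28.35 g/oz ÷ 165 g/cup ≈ 1.7 cup
heavy cream: 0.25 L × 5/2 × 1000 mL/L = 625.0 mL
chopped pecans: (1 tbsp + 2 tsp = 5/3 tbsp) × 5/2 ÷ 16 tbsp/cup × 110 g/cup ≈ 28.6 g
applesauce: (3 tbsp + 2 tsp = 11/3 tbsp) × 5/2 ÷ 16 tbsp/cup × 246 g/cup ≈ 140.9 g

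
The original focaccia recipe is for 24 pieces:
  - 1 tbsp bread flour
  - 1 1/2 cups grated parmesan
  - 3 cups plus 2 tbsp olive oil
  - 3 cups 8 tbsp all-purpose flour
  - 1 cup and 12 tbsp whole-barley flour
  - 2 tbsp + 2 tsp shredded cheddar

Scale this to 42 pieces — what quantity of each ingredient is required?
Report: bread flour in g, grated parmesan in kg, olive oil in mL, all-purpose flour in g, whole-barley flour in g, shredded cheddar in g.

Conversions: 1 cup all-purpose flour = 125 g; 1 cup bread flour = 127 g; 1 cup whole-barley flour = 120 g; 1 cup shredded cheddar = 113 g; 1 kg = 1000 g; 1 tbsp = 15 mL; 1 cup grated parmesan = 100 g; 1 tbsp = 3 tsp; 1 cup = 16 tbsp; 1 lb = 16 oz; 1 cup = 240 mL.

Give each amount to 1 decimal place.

bread flour: 13.9 g; grated parmesan: 0.3 kg; olive oil: 1312.5 mL; all-purpose flour: 765.6 g; whole-barley flour: 367.5 g; shredded cheddar: 33.0 g

Scaling factor: 42/24 = 7/4 = 1.75.
bread flour: 1 tbsp × 7/4 ÷ 16 tbsp/cup × 127 g/cup ≈ 13.9 g
grated parmesan: 1.5 cup × 7/4 × 100 g/cup ÷ 1000 g/kg ≈ 0.3 kg
olive oil: (3 cup + 2 tbsp = 3.125 cup) × 7/4 × 240 mL/cup = 1312.5 mL
all-purpose flour: (3 cup + 8 tbsp = 3.5 cup) × 7/4 × 125 g/cup ≈ 765.6 g
whole-barley flour: (1 cup + 12 tbsp = 1.75 cup) × 7/4 × 120 g/cup = 367.5 g
shredded cheddar: (2 tbsp + 2 tsp = 8/3 tbsp) × 7/4 ÷ 16 tbsp/cup × 113 g/cup ≈ 33.0 g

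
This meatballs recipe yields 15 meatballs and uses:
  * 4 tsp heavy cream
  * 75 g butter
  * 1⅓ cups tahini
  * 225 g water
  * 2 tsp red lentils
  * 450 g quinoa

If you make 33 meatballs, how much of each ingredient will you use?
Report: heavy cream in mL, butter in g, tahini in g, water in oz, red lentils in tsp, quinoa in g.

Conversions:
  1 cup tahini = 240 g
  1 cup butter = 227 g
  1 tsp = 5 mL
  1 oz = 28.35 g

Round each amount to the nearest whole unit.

heavy cream: 44 mL; butter: 165 g; tahini: 704 g; water: 17 oz; red lentils: 4 tsp; quinoa: 990 g

Scaling factor: 33/15 = 11/5 = 2.2.
heavy cream: 4 tsp × 11/5 × 5 mL/tsp = 44 mL
butter: 75 g × 11/5 = 165 g
tahini: 4/3 cup × 11/5 × 240 g/cup = 704 g
water: 225 g × 11/5 ÷ 28.35 g/oz ≈ 17 oz
red lentils: 2 tsp × 11/5 ≈ 4 tsp
quinoa: 450 g × 11/5 = 990 g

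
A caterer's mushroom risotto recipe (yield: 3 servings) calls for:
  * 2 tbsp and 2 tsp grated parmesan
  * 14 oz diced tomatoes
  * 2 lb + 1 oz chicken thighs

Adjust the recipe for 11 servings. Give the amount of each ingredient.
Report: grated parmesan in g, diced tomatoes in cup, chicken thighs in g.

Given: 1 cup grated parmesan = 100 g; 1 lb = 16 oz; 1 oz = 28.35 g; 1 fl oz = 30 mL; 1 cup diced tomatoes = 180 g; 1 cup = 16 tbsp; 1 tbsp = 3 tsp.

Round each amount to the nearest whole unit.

Scaling factor: 11/3.
grated parmesan: (2 tbsp + 2 tsp = 8/3 tbsp) × 11/3 ÷ 16 tbsp/cup × 100 g/cup ≈ 61 g
diced tomatoes: 14 oz × 11/3 × 28.35 g/oz ÷ 180 g/cup ≈ 8 cup
chicken thighs: (2 lb + 1 oz = 2.0625 lb) × 11/3 × 16 oz/lb × 28.35 g/oz ≈ 3430 g

grated parmesan: 61 g; diced tomatoes: 8 cup; chicken thighs: 3430 g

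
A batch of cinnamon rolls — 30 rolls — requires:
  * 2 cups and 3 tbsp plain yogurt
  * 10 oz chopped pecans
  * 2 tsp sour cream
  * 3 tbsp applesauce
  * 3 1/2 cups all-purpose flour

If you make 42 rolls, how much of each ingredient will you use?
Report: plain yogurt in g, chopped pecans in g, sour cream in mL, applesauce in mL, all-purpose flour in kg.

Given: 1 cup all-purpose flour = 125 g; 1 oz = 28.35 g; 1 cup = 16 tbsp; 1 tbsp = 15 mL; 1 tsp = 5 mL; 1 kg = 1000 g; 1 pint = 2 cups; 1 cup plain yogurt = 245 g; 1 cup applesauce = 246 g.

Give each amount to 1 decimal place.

plain yogurt: 750.3 g; chopped pecans: 396.9 g; sour cream: 14.0 mL; applesauce: 63.0 mL; all-purpose flour: 0.6 kg

Scaling factor: 42/30 = 7/5 = 1.4.
plain yogurt: (2 cup + 3 tbsp = 2.1875 cup) × 7/5 × 245 g/cup ≈ 750.3 g
chopped pecans: 10 oz × 7/5 × 28.35 g/oz = 396.9 g
sour cream: 2 tsp × 7/5 × 5 mL/tsp = 14.0 mL
applesauce: 3 tbsp × 7/5 × 15 mL/tbsp = 63.0 mL
all-purpose flour: 3.5 cup × 7/5 × 125 g/cup ÷ 1000 g/kg ≈ 0.6 kg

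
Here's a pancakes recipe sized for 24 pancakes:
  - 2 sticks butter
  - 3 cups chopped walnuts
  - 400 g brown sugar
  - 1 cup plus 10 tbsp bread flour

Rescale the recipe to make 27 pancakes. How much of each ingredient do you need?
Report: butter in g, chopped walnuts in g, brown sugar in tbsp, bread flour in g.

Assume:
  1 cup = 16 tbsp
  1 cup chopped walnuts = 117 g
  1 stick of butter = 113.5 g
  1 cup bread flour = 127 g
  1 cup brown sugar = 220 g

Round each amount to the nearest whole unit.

Scaling factor: 27/24 = 9/8 = 1.125.
butter: 2 stick × 9/8 × 113.5 g/stick ≈ 255 g
chopped walnuts: 3 cup × 9/8 × 117 g/cup ≈ 395 g
brown sugar: 400 g × 9/8 ÷ 220 g/cup × 16 tbsp/cup ≈ 33 tbsp
bread flour: (1 cup + 10 tbsp = 1.625 cup) × 9/8 × 127 g/cup ≈ 232 g

butter: 255 g; chopped walnuts: 395 g; brown sugar: 33 tbsp; bread flour: 232 g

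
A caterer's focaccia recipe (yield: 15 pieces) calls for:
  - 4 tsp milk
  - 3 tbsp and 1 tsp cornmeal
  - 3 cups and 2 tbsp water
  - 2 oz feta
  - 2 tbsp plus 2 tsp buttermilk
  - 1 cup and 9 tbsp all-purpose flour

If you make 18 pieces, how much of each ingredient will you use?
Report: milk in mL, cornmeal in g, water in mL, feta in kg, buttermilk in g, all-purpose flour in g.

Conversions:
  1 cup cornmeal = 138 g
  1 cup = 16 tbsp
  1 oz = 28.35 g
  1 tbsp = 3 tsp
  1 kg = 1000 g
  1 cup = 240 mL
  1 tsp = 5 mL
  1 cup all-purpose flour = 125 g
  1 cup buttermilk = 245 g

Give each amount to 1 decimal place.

milk: 24.0 mL; cornmeal: 34.5 g; water: 900.0 mL; feta: 0.1 kg; buttermilk: 49.0 g; all-purpose flour: 234.4 g

Scaling factor: 18/15 = 6/5 = 1.2.
milk: 4 tsp × 6/5 × 5 mL/tsp = 24.0 mL
cornmeal: (3 tbsp + 1 tsp = 10/3 tbsp) × 6/5 ÷ 16 tbsp/cup × 138 g/cup = 34.5 g
water: (3 cup + 2 tbsp = 3.125 cup) × 6/5 × 240 mL/cup = 900.0 mL
feta: 2 oz × 6/5 × 28.35 g/oz ÷ 1000 g/kg ≈ 0.1 kg
buttermilk: (2 tbsp + 2 tsp = 8/3 tbsp) × 6/5 ÷ 16 tbsp/cup × 245 g/cup = 49.0 g
all-purpose flour: (1 cup + 9 tbsp = 1.5625 cup) × 6/5 × 125 g/cup ≈ 234.4 g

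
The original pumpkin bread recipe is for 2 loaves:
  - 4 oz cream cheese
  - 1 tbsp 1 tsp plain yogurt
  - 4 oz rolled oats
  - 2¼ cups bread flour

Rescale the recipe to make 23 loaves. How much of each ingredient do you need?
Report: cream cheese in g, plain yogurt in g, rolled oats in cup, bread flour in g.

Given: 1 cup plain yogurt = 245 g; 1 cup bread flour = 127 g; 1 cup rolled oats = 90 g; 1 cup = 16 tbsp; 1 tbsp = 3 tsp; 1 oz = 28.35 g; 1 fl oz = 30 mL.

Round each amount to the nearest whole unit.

cream cheese: 1304 g; plain yogurt: 235 g; rolled oats: 14 cup; bread flour: 3286 g

Scaling factor: 23/2 = 11.5.
cream cheese: 4 oz × 23/2 × 28.35 g/oz ≈ 1304 g
plain yogurt: (1 tbsp + 1 tsp = 4/3 tbsp) × 23/2 ÷ 16 tbsp/cup × 245 g/cup ≈ 235 g
rolled oats: 4 oz × 23/2 × 28.35 g/oz ÷ 90 g/cup ≈ 14 cup
bread flour: 2.25 cup × 23/2 × 127 g/cup ≈ 3286 g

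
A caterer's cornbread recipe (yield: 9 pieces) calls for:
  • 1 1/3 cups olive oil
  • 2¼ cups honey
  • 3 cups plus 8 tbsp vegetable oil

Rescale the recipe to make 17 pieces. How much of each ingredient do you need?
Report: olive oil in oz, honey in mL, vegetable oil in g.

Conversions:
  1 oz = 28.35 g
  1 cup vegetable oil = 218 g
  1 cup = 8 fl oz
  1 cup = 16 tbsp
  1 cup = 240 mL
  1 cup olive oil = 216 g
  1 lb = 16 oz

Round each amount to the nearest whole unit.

Scaling factor: 17/9.
olive oil: 4/3 cup × 17/9 × 216 g/cup ÷ 28.35 g/oz ≈ 19 oz
honey: 2.25 cup × 17/9 × 240 mL/cup = 1020 mL
vegetable oil: (3 cup + 8 tbsp = 3.5 cup) × 17/9 × 218 g/cup ≈ 1441 g

olive oil: 19 oz; honey: 1020 mL; vegetable oil: 1441 g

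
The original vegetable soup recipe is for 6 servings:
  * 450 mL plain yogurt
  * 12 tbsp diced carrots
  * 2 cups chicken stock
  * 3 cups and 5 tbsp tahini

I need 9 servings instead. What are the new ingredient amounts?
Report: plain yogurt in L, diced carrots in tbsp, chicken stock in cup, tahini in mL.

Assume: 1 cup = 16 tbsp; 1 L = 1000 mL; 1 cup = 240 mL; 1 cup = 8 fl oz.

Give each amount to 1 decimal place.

plain yogurt: 0.7 L; diced carrots: 18.0 tbsp; chicken stock: 3.0 cup; tahini: 1192.5 mL

Scaling factor: 9/6 = 3/2 = 1.5.
plain yogurt: 450 mL × 3/2 ÷ 1000 mL/L ≈ 0.7 L
diced carrots: 12 tbsp × 3/2 = 18.0 tbsp
chicken stock: 2 cup × 3/2 = 3.0 cup
tahini: (3 cup + 5 tbsp = 3.3125 cup) × 3/2 × 240 mL/cup = 1192.5 mL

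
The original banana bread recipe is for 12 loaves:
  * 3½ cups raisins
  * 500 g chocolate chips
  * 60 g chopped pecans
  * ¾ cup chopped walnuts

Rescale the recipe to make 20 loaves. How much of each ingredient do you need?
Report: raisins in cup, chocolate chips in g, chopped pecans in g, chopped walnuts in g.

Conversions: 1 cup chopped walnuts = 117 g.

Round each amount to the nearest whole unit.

Scaling factor: 20/12 = 5/3.
raisins: 3.5 cup × 5/3 ≈ 6 cup
chocolate chips: 500 g × 5/3 ≈ 833 g
chopped pecans: 60 g × 5/3 = 100 g
chopped walnuts: 0.75 cup × 5/3 × 117 g/cup ≈ 146 g

raisins: 6 cup; chocolate chips: 833 g; chopped pecans: 100 g; chopped walnuts: 146 g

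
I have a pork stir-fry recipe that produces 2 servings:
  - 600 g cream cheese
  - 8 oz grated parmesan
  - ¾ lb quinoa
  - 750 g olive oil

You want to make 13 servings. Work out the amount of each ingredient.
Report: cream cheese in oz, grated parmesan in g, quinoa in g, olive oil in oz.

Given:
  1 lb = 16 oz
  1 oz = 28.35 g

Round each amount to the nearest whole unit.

Scaling factor: 13/2 = 6.5.
cream cheese: 600 g × 13/2 ÷ 28.35 g/oz ≈ 138 oz
grated parmesan: 8 oz × 13/2 × 28.35 g/oz ≈ 1474 g
quinoa: 0.75 lb × 13/2 × 16 oz/lb × 28.35 g/oz ≈ 2211 g
olive oil: 750 g × 13/2 ÷ 28.35 g/oz ≈ 172 oz

cream cheese: 138 oz; grated parmesan: 1474 g; quinoa: 2211 g; olive oil: 172 oz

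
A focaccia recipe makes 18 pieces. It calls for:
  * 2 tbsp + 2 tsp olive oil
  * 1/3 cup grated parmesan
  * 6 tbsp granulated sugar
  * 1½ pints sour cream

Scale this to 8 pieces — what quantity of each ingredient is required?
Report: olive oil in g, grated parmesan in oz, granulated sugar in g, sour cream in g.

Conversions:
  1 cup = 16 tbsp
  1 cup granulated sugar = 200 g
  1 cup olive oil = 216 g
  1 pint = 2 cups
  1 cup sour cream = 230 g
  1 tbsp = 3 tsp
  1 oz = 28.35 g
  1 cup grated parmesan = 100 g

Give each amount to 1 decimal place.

Scaling factor: 8/18 = 4/9.
olive oil: (2 tbsp + 2 tsp = 8/3 tbsp) × 4/9 ÷ 16 tbsp/cup × 216 g/cup = 16.0 g
grated parmesan: 1/3 cup × 4/9 × 100 g/cup ÷ 28.35 g/oz ≈ 0.5 oz
granulated sugar: 6 tbsp × 4/9 ÷ 16 tbsp/cup × 200 g/cup ≈ 33.3 g
sour cream: 1.5 pint × 4/9 × 2 cup/pint × 230 g/cup ≈ 306.7 g

olive oil: 16.0 g; grated parmesan: 0.5 oz; granulated sugar: 33.3 g; sour cream: 306.7 g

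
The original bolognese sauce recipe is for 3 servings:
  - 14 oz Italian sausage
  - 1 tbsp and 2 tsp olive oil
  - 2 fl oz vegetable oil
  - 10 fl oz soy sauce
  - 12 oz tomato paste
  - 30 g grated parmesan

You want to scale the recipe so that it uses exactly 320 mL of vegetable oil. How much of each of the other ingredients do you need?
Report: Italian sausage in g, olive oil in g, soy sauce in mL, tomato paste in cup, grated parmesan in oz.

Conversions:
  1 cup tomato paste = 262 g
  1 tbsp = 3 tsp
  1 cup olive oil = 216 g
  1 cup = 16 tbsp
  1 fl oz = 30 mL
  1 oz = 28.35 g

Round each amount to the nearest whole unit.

The original recipe has 60 mL of vegetable oil, so the scaling factor is 320 ÷ 60 = 16/3.
Italian sausage: 14 oz × 16/3 × 28.35 g/oz ≈ 2117 g
olive oil: (1 tbsp + 2 tsp = 5/3 tbsp) × 16/3 ÷ 16 tbsp/cup × 216 g/cup = 120 g
soy sauce: 10 fl oz × 16/3 × 30 mL/fl oz = 1600 mL
tomato paste: 12 oz × 16/3 × 28.35 g/oz ÷ 262 g/cup ≈ 7 cup
grated parmesan: 30 g × 16/3 ÷ 28.35 g/oz ≈ 6 oz

Italian sausage: 2117 g; olive oil: 120 g; soy sauce: 1600 mL; tomato paste: 7 cup; grated parmesan: 6 oz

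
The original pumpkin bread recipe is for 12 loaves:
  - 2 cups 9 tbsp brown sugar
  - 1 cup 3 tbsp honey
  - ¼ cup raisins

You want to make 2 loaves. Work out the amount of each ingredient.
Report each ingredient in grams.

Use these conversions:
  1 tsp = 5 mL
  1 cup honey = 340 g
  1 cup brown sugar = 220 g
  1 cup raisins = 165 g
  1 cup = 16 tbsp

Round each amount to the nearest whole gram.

Scaling factor: 2/12 = 1/6.
brown sugar: (2 cup + 9 tbsp = 2.5625 cup) × 1/6 × 220 g/cup ≈ 94 g
honey: (1 cup + 3 tbsp = 1.1875 cup) × 1/6 × 340 g/cup ≈ 67 g
raisins: 0.25 cup × 1/6 × 165 g/cup ≈ 7 g

brown sugar: 94 g; honey: 67 g; raisins: 7 g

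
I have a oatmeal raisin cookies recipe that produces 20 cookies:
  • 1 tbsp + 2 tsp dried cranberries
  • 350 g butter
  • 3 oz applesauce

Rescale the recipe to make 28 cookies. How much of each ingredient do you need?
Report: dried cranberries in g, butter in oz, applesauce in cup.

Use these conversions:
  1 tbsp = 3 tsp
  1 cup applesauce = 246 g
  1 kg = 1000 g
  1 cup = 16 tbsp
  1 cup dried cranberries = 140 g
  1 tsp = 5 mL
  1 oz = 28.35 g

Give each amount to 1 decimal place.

Scaling factor: 28/20 = 7/5 = 1.4.
dried cranberries: (1 tbsp + 2 tsp = 5/3 tbsp) × 7/5 ÷ 16 tbsp/cup × 140 g/cup ≈ 20.4 g
butter: 350 g × 7/5 ÷ 28.35 g/oz ≈ 17.3 oz
applesauce: 3 oz × 7/5 × 28.35 g/oz ÷ 246 g/cup ≈ 0.5 cup

dried cranberries: 20.4 g; butter: 17.3 oz; applesauce: 0.5 cup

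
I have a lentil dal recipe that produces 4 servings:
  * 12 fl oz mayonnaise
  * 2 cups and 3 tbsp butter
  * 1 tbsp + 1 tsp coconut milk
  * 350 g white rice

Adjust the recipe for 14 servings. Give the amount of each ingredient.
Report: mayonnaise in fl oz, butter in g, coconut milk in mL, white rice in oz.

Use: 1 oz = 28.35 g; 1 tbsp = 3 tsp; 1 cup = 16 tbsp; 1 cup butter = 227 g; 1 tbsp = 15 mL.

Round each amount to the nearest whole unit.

mayonnaise: 42 fl oz; butter: 1738 g; coconut milk: 70 mL; white rice: 43 oz

Scaling factor: 14/4 = 7/2 = 3.5.
mayonnaise: 12 fl oz × 7/2 = 42 fl oz
butter: (2 cup + 3 tbsp = 2.1875 cup) × 7/2 × 227 g/cup ≈ 1738 g
coconut milk: (1 tbsp + 1 tsp = 4/3 tbsp) × 7/2 × 15 mL/tbsp = 70 mL
white rice: 350 g × 7/2 ÷ 28.35 g/oz ≈ 43 oz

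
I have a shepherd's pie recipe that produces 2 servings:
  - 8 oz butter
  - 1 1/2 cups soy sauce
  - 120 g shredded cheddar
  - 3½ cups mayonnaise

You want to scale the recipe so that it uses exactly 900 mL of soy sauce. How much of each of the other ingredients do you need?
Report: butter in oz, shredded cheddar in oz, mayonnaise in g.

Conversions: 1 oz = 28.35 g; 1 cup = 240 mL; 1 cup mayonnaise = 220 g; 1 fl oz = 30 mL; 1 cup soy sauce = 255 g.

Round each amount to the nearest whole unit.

butter: 20 oz; shredded cheddar: 11 oz; mayonnaise: 1925 g

The original recipe has 360 mL of soy sauce, so the scaling factor is 900 ÷ 360 = 5/2 = 2.5.
butter: 8 oz × 5/2 = 20 oz
shredded cheddar: 120 g × 5/2 ÷ 28.35 g/oz ≈ 11 oz
mayonnaise: 3.5 cup × 5/2 × 220 g/cup = 1925 g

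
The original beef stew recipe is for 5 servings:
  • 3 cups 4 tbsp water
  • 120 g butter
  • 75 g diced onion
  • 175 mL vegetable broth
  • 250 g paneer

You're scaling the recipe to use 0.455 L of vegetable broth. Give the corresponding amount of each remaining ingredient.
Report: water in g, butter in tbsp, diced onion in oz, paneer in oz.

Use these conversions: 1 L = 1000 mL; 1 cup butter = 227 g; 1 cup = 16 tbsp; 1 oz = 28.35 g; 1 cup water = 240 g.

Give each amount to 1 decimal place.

water: 2028.0 g; butter: 22.0 tbsp; diced onion: 6.9 oz; paneer: 22.9 oz

The original recipe has 0.175 L of vegetable broth, so the scaling factor is 0.455 ÷ 0.175 = 13/5 = 2.6.
water: (3 cup + 4 tbsp = 3.25 cup) × 13/5 × 240 g/cup = 2028.0 g
butter: 120 g × 13/5 ÷ 227 g/cup × 16 tbsp/cup ≈ 22.0 tbsp
diced onion: 75 g × 13/5 ÷ 28.35 g/oz ≈ 6.9 oz
paneer: 250 g × 13/5 ÷ 28.35 g/oz ≈ 22.9 oz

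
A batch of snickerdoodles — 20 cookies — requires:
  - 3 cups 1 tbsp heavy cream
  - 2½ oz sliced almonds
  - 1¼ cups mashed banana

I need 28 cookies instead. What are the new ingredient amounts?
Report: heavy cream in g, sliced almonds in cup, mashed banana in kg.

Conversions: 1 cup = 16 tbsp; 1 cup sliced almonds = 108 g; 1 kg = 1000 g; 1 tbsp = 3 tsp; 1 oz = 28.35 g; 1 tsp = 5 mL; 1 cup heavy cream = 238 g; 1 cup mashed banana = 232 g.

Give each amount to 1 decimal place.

Scaling factor: 28/20 = 7/5 = 1.4.
heavy cream: (3 cup + 1 tbsp = 3.0625 cup) × 7/5 × 238 g/cup ≈ 1020.4 g
sliced almonds: 2.5 oz × 7/5 × 28.35 g/oz ÷ 108 g/cup ≈ 0.9 cup
mashed banana: 1.25 cup × 7/5 × 232 g/cup ÷ 1000 g/kg ≈ 0.4 kg

heavy cream: 1020.4 g; sliced almonds: 0.9 cup; mashed banana: 0.4 kg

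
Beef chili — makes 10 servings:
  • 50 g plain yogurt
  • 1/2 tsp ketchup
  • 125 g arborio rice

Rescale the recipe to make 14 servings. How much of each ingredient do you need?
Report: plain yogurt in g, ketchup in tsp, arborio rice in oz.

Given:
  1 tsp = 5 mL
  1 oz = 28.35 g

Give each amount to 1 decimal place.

Scaling factor: 14/10 = 7/5 = 1.4.
plain yogurt: 50 g × 7/5 = 70.0 g
ketchup: 0.5 tsp × 7/5 = 0.7 tsp
arborio rice: 125 g × 7/5 ÷ 28.35 g/oz ≈ 6.2 oz

plain yogurt: 70.0 g; ketchup: 0.7 tsp; arborio rice: 6.2 oz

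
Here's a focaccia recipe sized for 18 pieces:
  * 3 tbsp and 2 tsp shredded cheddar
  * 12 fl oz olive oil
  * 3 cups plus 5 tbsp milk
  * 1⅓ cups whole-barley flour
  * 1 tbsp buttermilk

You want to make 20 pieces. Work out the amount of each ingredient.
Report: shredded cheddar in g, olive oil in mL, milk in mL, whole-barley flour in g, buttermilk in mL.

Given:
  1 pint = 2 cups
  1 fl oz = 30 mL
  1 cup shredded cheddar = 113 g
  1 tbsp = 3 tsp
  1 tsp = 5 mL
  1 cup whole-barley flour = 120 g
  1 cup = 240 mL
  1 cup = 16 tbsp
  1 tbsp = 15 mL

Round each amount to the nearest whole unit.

shredded cheddar: 29 g; olive oil: 400 mL; milk: 883 mL; whole-barley flour: 178 g; buttermilk: 17 mL

Scaling factor: 20/18 = 10/9.
shredded cheddar: (3 tbsp + 2 tsp = 11/3 tbsp) × 10/9 ÷ 16 tbsp/cup × 113 g/cup ≈ 29 g
olive oil: 12 fl oz × 10/9 × 30 mL/fl oz = 400 mL
milk: (3 cup + 5 tbsp = 3.3125 cup) × 10/9 × 240 mL/cup ≈ 883 mL
whole-barley flour: 4/3 cup × 10/9 × 120 g/cup ≈ 178 g
buttermilk: 1 tbsp × 10/9 × 15 mL/tbsp ≈ 17 mL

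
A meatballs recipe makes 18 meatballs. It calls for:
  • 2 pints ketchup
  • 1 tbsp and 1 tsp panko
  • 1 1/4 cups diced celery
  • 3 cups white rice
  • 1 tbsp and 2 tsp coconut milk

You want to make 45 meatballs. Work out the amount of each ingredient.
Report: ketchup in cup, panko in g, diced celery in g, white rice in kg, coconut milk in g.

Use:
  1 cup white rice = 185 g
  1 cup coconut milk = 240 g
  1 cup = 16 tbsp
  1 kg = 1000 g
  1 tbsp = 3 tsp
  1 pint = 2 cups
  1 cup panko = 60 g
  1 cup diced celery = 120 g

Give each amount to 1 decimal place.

ketchup: 10.0 cup; panko: 12.5 g; diced celery: 375.0 g; white rice: 1.4 kg; coconut milk: 62.5 g

Scaling factor: 45/18 = 5/2 = 2.5.
ketchup: 2 pint × 5/2 × 2 cup/pint = 10.0 cup
panko: (1 tbsp + 1 tsp = 4/3 tbsp) × 5/2 ÷ 16 tbsp/cup × 60 g/cup = 12.5 g
diced celery: 1.25 cup × 5/2 × 120 g/cup = 375.0 g
white rice: 3 cup × 5/2 × 185 g/cup ÷ 1000 g/kg ≈ 1.4 kg
coconut milk: (1 tbsp + 2 tsp = 5/3 tbsp) × 5/2 ÷ 16 tbsp/cup × 240 g/cup = 62.5 g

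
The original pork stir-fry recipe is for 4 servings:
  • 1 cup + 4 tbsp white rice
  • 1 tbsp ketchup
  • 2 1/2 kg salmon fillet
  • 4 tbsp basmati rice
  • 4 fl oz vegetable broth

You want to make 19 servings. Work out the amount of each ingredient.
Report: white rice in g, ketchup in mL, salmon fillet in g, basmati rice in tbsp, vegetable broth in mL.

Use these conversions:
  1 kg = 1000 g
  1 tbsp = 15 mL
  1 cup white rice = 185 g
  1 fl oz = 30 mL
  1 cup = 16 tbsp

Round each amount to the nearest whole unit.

Scaling factor: 19/4 = 4.75.
white rice: (1 cup + 4 tbsp = 1.25 cup) × 19/4 × 185 g/cup ≈ 1098 g
ketchup: 1 tbsp × 19/4 × 15 mL/tbsp ≈ 71 mL
salmon fillet: 2.5 kg × 19/4 × 1000 g/kg = 11875 g
basmati rice: 4 tbsp × 19/4 = 19 tbsp
vegetable broth: 4 fl oz × 19/4 × 30 mL/fl oz = 570 mL

white rice: 1098 g; ketchup: 71 mL; salmon fillet: 11875 g; basmati rice: 19 tbsp; vegetable broth: 570 mL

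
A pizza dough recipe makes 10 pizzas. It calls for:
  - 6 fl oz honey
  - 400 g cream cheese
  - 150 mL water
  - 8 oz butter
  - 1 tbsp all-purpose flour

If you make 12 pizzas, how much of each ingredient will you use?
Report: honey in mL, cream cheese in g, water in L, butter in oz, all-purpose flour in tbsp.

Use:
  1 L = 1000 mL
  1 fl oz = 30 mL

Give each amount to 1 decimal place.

honey: 216.0 mL; cream cheese: 480.0 g; water: 0.2 L; butter: 9.6 oz; all-purpose flour: 1.2 tbsp

Scaling factor: 12/10 = 6/5 = 1.2.
honey: 6 fl oz × 6/5 × 30 mL/fl oz = 216.0 mL
cream cheese: 400 g × 6/5 = 480.0 g
water: 150 mL × 6/5 ÷ 1000 mL/L ≈ 0.2 L
butter: 8 oz × 6/5 = 9.6 oz
all-purpose flour: 1 tbsp × 6/5 = 1.2 tbsp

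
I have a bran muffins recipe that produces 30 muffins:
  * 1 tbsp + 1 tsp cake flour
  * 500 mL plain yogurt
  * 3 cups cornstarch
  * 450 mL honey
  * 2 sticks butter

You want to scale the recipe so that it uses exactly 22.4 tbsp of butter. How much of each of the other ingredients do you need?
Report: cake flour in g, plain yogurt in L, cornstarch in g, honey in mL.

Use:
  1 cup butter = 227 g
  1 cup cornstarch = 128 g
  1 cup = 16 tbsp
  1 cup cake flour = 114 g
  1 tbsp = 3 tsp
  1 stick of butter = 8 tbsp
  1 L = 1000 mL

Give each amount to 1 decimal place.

The original recipe has 16 tbsp of butter, so the scaling factor is 22.4 ÷ 16 = 7/5 = 1.4.
cake flour: (1 tbsp + 1 tsp = 4/3 tbsp) × 7/5 ÷ 16 tbsp/cup × 114 g/cup = 13.3 g
plain yogurt: 500 mL × 7/5 ÷ 1000 mL/L = 0.7 L
cornstarch: 3 cup × 7/5 × 128 g/cup = 537.6 g
honey: 450 mL × 7/5 = 630.0 mL

cake flour: 13.3 g; plain yogurt: 0.7 L; cornstarch: 537.6 g; honey: 630.0 mL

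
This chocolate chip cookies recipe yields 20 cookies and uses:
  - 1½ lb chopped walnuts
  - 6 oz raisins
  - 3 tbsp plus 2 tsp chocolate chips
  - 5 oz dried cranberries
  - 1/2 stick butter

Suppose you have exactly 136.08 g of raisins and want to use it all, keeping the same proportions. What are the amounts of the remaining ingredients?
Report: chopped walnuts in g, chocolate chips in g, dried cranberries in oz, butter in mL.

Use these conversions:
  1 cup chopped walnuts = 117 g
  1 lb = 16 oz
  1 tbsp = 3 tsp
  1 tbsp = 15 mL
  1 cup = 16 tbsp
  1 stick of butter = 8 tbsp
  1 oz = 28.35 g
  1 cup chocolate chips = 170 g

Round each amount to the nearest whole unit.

The original recipe has 170.1 g of raisins, so the scaling factor is 136.08 ÷ 170.1 = 4/5 = 0.8.
chopped walnuts: 1.5 lb × 4/5 × 16 oz/lb × 28.35 g/oz ≈ 544 g
chocolate chips: (3 tbsp + 2 tsp = 11/3 tbsp) × 4/5 ÷ 16 tbsp/cup × 170 g/cup ≈ 31 g
dried cranberries: 5 oz × 4/5 = 4 oz
butter: 0.5 stick × 4/5 × 8 tbsp/stick × 15 mL/tbsp = 48 mL

chopped walnuts: 544 g; chocolate chips: 31 g; dried cranberries: 4 oz; butter: 48 mL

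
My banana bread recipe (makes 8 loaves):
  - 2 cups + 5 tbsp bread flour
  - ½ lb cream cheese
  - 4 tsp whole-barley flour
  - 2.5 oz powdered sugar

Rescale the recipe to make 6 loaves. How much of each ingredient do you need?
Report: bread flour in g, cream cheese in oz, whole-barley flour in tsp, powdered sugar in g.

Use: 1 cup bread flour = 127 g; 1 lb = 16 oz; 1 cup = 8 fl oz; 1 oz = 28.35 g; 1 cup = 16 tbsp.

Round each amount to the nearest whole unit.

Scaling factor: 6/8 = 3/4 = 0.75.
bread flour: (2 cup + 5 tbsp = 2.3125 cup) × 3/4 × 127 g/cup ≈ 220 g
cream cheese: 0.5 lb × 3/4 × 16 oz/lb = 6 oz
whole-barley flour: 4 tsp × 3/4 = 3 tsp
powdered sugar: 2.5 oz × 3/4 × 28.35 g/oz ≈ 53 g

bread flour: 220 g; cream cheese: 6 oz; whole-barley flour: 3 tsp; powdered sugar: 53 g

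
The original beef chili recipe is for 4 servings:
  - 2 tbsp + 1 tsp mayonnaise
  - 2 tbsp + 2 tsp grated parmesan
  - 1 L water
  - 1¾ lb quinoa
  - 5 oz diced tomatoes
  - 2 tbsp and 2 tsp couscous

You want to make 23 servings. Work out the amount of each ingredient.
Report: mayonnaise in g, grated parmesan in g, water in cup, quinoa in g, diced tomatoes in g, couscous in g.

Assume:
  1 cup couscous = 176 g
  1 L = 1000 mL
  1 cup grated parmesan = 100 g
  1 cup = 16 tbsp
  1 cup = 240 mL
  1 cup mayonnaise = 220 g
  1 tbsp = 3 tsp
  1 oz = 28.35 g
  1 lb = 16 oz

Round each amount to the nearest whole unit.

mayonnaise: 184 g; grated parmesan: 96 g; water: 24 cup; quinoa: 4564 g; diced tomatoes: 815 g; couscous: 169 g

Scaling factor: 23/4 = 5.75.
mayonnaise: (2 tbsp + 1 tsp = 7/3 tbsp) × 23/4 ÷ 16 tbsp/cup × 220 g/cup ≈ 184 g
grated parmesan: (2 tbsp + 2 tsp = 8/3 tbsp) × 23/4 ÷ 16 tbsp/cup × 100 g/cup ≈ 96 g
water: 1 L × 23/4 × 1000 mL/L ÷ 240 mL/cup ≈ 24 cup
quinoa: 1.75 lb × 23/4 × 16 oz/lb × 28.35 g/oz ≈ 4564 g
diced tomatoes: 5 oz × 23/4 × 28.35 g/oz ≈ 815 g
couscous: (2 tbsp + 2 tsp = 8/3 tbsp) × 23/4 ÷ 16 tbsp/cup × 176 g/cup ≈ 169 g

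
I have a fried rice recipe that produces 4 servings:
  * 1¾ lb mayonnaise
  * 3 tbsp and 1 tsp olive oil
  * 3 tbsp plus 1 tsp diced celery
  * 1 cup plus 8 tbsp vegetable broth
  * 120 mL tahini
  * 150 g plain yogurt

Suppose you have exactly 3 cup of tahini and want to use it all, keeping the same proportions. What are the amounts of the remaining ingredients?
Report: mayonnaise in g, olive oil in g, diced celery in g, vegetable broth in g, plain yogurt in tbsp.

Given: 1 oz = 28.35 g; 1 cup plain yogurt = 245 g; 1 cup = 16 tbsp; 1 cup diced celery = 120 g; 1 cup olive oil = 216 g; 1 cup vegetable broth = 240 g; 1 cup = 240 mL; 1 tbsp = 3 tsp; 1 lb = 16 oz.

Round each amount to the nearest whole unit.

The original recipe has 0.5 cup of tahini, so the scaling factor is 3 ÷ 0.5 = 6.
mayonnaise: 1.75 lb × 6 × 16 oz/lb × 28.35 g/oz ≈ 4763 g
olive oil: (3 tbsp + 1 tsp = 10/3 tbsp) × 6 ÷ 16 tbsp/cup × 216 g/cup = 270 g
diced celery: (3 tbsp + 1 tsp = 10/3 tbsp) × 6 ÷ 16 tbsp/cup × 120 g/cup = 150 g
vegetable broth: (1 cup + 8 tbsp = 1.5 cup) × 6 × 240 g/cup = 2160 g
plain yogurt: 150 g × 6 ÷ 245 g/cup × 16 tbsp/cup ≈ 59 tbsp

mayonnaise: 4763 g; olive oil: 270 g; diced celery: 150 g; vegetable broth: 2160 g; plain yogurt: 59 tbsp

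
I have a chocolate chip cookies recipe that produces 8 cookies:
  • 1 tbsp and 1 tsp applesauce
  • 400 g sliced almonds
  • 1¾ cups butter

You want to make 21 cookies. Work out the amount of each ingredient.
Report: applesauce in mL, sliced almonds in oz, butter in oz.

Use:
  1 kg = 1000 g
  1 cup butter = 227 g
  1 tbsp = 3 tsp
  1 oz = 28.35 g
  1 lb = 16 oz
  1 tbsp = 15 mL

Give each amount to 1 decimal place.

applesauce: 52.5 mL; sliced almonds: 37.0 oz; butter: 36.8 oz

Scaling factor: 21/8 = 2.625.
applesauce: (1 tbsp + 1 tsp = 4/3 tbsp) × 21/8 × 15 mL/tbsp = 52.5 mL
sliced almonds: 400 g × 21/8 ÷ 28.35 g/oz ≈ 37.0 oz
butter: 1.75 cup × 21/8 × 227 g/cup ÷ 28.35 g/oz ≈ 36.8 oz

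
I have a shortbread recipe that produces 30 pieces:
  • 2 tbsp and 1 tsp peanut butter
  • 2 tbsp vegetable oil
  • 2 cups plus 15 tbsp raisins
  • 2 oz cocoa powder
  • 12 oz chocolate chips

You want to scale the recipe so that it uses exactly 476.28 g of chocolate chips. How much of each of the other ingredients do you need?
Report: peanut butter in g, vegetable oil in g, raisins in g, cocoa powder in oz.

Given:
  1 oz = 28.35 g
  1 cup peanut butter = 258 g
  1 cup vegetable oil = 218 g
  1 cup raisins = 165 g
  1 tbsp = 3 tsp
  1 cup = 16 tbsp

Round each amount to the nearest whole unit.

The original recipe has 340.2 g of chocolate chips, so the scaling factor is 476.28 ÷ 340.2 = 7/5 = 1.4.
peanut butter: (2 tbsp + 1 tsp = 7/3 tbsp) × 7/5 ÷ 16 tbsp/cup × 258 g/cup ≈ 53 g
vegetable oil: 2 tbsp × 7/5 ÷ 16 tbsp/cup × 218 g/cup ≈ 38 g
raisins: (2 cup + 15 tbsp = 2.9375 cup) × 7/5 × 165 g/cup ≈ 679 g
cocoa powder: 2 oz × 7/5 ≈ 3 oz

peanut butter: 53 g; vegetable oil: 38 g; raisins: 679 g; cocoa powder: 3 oz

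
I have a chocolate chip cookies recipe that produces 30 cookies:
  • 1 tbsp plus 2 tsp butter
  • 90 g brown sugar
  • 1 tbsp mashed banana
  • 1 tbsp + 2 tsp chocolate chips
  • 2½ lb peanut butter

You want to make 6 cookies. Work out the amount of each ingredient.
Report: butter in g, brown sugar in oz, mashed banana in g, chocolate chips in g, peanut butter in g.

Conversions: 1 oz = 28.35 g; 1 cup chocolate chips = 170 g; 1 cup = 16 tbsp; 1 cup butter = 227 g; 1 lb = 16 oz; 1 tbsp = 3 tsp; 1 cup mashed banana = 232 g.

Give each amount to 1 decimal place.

Scaling factor: 6/30 = 1/5 = 0.2.
butter: (1 tbsp + 2 tsp = 5/3 tbsp) × 1/5 ÷ 16 tbsp/cup × 227 g/cup ≈ 4.7 g
brown sugar: 90 g × 1/5 ÷ 28.35 g/oz ≈ 0.6 oz
mashed banana: 1 tbsp × 1/5 ÷ 16 tbsp/cup × 232 g/cup = 2.9 g
chocolate chips: (1 tbsp + 2 tsp = 5/3 tbsp) × 1/5 ÷ 16 tbsp/cup × 170 g/cup ≈ 3.5 g
peanut butter: 2.5 lb × 1/5 × 16 oz/lb × 28.35 g/oz = 226.8 g

butter: 4.7 g; brown sugar: 0.6 oz; mashed banana: 2.9 g; chocolate chips: 3.5 g; peanut butter: 226.8 g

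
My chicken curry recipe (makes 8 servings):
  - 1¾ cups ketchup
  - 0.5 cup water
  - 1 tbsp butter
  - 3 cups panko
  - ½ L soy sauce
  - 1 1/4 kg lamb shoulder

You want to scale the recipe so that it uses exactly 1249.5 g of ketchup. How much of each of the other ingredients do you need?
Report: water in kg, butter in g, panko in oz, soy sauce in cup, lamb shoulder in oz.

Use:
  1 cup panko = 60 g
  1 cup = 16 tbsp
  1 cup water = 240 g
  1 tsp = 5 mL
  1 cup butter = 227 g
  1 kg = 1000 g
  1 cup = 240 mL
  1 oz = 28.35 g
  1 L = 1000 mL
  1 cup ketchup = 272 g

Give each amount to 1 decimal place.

The original recipe has 476 g of ketchup, so the scaling factor is 1249.5 ÷ 476 = 21/8 = 2.625.
water: 0.5 cup × 21/8 × 240 g/cup ÷ 1000 g/kg ≈ 0.3 kg
butter: 1 tbsp × 21/8 ÷ 16 tbsp/cup × 227 g/cup ≈ 37.2 g
panko: 3 cup × 21/8 × 60 g/cup ÷ 28.35 g/oz ≈ 16.7 oz
soy sauce: 0.5 L × 21/8 × 1000 mL/L ÷ 240 mL/cup ≈ 5.5 cup
lamb shoulder: 1.25 kg × 21/8 × 1000 g/kg ÷ 28.35 g/oz ≈ 115.7 oz

water: 0.3 kg; butter: 37.2 g; panko: 16.7 oz; soy sauce: 5.5 cup; lamb shoulder: 115.7 oz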